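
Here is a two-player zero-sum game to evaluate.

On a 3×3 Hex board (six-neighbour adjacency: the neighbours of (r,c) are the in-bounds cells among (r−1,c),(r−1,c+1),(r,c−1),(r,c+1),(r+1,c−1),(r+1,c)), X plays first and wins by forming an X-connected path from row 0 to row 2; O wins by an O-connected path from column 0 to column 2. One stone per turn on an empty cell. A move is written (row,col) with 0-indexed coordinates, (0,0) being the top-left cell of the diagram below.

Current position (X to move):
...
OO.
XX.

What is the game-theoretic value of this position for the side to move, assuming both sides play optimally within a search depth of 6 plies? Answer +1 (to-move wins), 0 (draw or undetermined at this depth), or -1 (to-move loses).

value(.../OO./XX., X) = -1

p1 X@[.../OO./XX.]: (0,0)[X../OO./XX.]-1* (0,1)[.X./OO./XX.]-1 (0,2)[..X/OO./XX.]-1 (1,2)[.../OOX/XX.]-1 (2,2)[.../OO./XXX]-1
p2 O@[X../OO./XX.]: (0,1)[XO./OO./XX.]+1* (0,2)[X.O/OO./XX.]+1 (1,2)[X../OOO/XX.]+1 (2,2)[X../OO./XXO]+1
p3 X@[XO./OO./XX.]: (0,2)[XOX/OO./XX.]-1* (1,2)[XO./OOX/XX.]-1 (2,2)[XO./OO./XXX]-1
p4 O@[XOX/OO./XX.]: (1,2)[XOX/OOO/XX.]+1* (2,2)[XOX/OO./XXO]-1
p5 X@[XOX/OOO/XX.] terminal -1; root [.../OO./XX.] d6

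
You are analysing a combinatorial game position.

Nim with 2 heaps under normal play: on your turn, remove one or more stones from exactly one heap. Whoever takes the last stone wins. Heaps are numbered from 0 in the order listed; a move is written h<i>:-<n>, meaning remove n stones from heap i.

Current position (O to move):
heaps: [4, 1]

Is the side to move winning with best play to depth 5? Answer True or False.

O winning at [(4,1)]: True

[(4,1)] O move#1: h0:-1:-1/(3,1), h0:-2:-1/(2,1), h0:-3:+1/(1,1)*, h0:-4:-1/(0,1), h1:-1:-1/(4,0)
[(1,1)] X move#2: h0:-1:-1/(0,1)*, h1:-1:-1/(1,0)
[(0,1)] O move#3: h1:-1:+1/(0,0)*
[(0,0)] end (terminal -1, X#4); searched (4,1) to 5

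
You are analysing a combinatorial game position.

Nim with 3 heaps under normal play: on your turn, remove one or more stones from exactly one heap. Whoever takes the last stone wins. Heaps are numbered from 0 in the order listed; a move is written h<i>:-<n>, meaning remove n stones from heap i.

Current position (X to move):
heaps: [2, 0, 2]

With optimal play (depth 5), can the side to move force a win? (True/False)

[(2,0,2)] X move#1: h0:-1:-1/(1,0,2)*, h0:-2:-1/(0,0,2), h2:-1:-1/(2,0,1), h2:-2:-1/(2,0,0)
[(1,0,2)] O move#2: h0:-1:-1/(0,0,2), h2:-1:+1/(1,0,1)*, h2:-2:-1/(1,0,0)
[(1,0,1)] X move#3: h0:-1:-1/(0,0,1)*, h2:-1:-1/(1,0,0)
[(0,0,1)] O move#4: h2:-1:+1/(0,0,0)*
[(0,0,0)] end (terminal -1, X#5); searched (2,0,2) to 5

X winning at [(2,0,2)]: False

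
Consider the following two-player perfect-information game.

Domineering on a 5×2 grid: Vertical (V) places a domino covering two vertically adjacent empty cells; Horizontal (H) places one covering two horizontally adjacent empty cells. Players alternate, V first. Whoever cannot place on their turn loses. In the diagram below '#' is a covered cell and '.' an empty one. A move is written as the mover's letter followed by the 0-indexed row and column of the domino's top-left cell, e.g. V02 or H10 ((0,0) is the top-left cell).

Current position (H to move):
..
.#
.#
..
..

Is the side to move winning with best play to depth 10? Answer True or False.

H winning at [../.#/.#/../..]: True

ply 1, H at ../.#/.#/../.. | H00=-1→##/.#/.#/../..; H30=+1→../.#/.#/##/..*; H40=+1→../.#/.#/../##
ply 2, V at ../.#/.#/##/.. | V00=-1→#./##/.#/##/..*; V10=-1→../##/##/##/..
ply 3, H at #./##/.#/##/.. | H40=+1→#./##/.#/##/##*
ply 4: #./##/.#/##/## is terminal -1 (V); from ../.#/.#/../.. depth 10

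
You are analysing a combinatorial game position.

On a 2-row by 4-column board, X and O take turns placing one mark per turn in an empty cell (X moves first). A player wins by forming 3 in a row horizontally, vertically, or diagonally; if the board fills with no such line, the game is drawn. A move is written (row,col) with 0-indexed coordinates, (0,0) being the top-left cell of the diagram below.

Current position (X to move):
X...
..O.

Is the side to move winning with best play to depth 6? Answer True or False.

p1 X@[X.../..O.]: (0,1)[XX../..O.]+0* (0,2)[X.X./..O.]+0 (0,3)[X..X/..O.]-1 (1,0)[X.../X.O.]+0 (1,1)[X.../.XO.]+0 (1,3)[X.../..OX]+0
p2 O@[XX../..O.]: (0,2)[XXO./..O.]+0* (0,3)[XX.O/..O.]-1 (1,0)[XX../O.O.]-1 (1,1)[XX../.OO.]-1 (1,3)[XX../..OO]-1
p3 X@[XXO./..O.]: (0,3)[XXOX/..O.]-1 (1,0)[XXO./X.O.]+0* (1,1)[XXO./.XO.]+0 (1,3)[XXO./..OX]+0
p4 O@[XXO./X.O.]: (0,3)[XXOO/X.O.]+0* (1,1)[XXO./XOO.]+0 (1,3)[XXO./X.OO]+0
p5 X@[XXOO/X.O.]: (1,1)[XXOO/XXO.]+0* (1,3)[XXOO/X.OX]+0
p6 O@[XXOO/XXO.]: (1,3)[XXOO/XXOO]+0*
p7 X@[XXOO/XXOO] terminal +0; root [X.../..O.] d6

X winning at [X.../..O.]: False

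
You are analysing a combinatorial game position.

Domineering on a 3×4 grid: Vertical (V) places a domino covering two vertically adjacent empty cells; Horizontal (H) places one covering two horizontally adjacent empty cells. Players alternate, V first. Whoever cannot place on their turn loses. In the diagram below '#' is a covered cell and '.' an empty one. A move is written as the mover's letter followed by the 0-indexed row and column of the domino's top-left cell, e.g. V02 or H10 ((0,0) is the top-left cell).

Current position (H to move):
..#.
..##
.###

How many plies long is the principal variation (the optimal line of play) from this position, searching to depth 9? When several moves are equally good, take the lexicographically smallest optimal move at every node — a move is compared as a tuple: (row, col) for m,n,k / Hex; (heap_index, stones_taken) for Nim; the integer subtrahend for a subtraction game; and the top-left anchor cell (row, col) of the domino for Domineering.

PV length from [..#./..##/.###]: 1 ply

[..#./..##/.###] H move#1: H00:-1/###./..##/.###, H10:+1/..#./####/.###*
[..#./####/.###] end (terminal -1, V#2); searched ..#./..##/.### to 9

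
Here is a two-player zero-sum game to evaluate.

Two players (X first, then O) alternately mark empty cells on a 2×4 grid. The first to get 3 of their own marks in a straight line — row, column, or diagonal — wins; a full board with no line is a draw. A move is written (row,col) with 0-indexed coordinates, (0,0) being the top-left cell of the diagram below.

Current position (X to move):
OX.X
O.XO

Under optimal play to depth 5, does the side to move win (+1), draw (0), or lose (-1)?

value(OX.X/O.XO, X) = +1

p1 X@[OX.X/O.XO]: (0,2)[OXXX/O.XO]+1* (1,1)[OX.X/OXXO]+0
p2 O@[OXXX/O.XO] terminal -1; root [OX.X/O.XO] d5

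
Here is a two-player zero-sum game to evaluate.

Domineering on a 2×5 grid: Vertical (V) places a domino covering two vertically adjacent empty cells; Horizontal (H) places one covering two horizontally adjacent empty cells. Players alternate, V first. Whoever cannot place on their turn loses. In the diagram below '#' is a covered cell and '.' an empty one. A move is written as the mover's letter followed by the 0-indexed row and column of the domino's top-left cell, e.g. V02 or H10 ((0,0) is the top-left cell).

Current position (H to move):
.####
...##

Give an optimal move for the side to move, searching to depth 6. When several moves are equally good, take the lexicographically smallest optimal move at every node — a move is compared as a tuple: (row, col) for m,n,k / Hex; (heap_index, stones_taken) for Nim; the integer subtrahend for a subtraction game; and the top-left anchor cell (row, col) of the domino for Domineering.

p1 H@[.####/...##]: H10[.####/##.##]+1* H11[.####/.####]-1
p2 V@[.####/##.##] terminal -1; root [.####/...##] d6

H's best at [.####/...##]: H10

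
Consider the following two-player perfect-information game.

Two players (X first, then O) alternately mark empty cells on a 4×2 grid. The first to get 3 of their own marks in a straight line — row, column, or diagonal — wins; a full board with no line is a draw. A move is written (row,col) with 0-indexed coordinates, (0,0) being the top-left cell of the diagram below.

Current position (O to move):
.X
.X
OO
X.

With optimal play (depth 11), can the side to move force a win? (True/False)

[.X/.X/OO/X.] O move#1: (0,0):+0/OX/.X/OO/X.*, (1,0):+0/.X/OX/OO/X., (3,1):+0/.X/.X/OO/XO
[OX/.X/OO/X.] X move#2: (1,0):+0/OX/XX/OO/X.*, (3,1):-1/OX/.X/OO/XX
[OX/XX/OO/X.] O move#3: (3,1):+0/OX/XX/OO/XO*
[OX/XX/OO/XO] end (terminal +0, X#4); searched .X/.X/OO/X. to 11

O winning at [.X/.X/OO/X.]: False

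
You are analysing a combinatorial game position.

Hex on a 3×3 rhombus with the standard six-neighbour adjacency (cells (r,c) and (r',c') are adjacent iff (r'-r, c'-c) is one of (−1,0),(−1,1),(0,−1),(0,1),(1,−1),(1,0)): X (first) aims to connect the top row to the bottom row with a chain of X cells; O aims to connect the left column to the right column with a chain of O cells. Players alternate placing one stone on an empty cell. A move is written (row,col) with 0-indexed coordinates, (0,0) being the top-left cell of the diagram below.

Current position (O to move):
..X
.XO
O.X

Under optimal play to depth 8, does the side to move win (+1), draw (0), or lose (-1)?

value(..X/.XO/O.X, O) = +1

ply 1, O at ..X/.XO/O.X | (0,0)=-1→O.X/.XO/O.X; (0,1)=-1→.OX/.XO/O.X; (1,0)=-1→..X/OXO/O.X; (2,1)=+1→..X/.XO/OOX*
ply 2: ..X/.XO/OOX is terminal -1 (X); from ..X/.XO/O.X depth 8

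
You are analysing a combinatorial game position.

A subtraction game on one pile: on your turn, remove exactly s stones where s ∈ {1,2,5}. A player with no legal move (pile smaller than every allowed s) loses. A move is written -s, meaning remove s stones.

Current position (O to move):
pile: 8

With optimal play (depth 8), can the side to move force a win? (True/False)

[8] O move#1: -1:-1/7, -2:+1/6*, -5:+1/3
[6] X move#2: -1:-1/5*, -2:-1/4, -5:-1/1
[5] O move#3: -1:-1/4, -2:+1/3*, -5:+1/0
[3] X move#4: -1:-1/2*, -2:-1/1
[2] O move#5: -1:-1/1, -2:+1/0*
[0] end (terminal -1, X#6); searched 8 to 8

O winning at [8]: True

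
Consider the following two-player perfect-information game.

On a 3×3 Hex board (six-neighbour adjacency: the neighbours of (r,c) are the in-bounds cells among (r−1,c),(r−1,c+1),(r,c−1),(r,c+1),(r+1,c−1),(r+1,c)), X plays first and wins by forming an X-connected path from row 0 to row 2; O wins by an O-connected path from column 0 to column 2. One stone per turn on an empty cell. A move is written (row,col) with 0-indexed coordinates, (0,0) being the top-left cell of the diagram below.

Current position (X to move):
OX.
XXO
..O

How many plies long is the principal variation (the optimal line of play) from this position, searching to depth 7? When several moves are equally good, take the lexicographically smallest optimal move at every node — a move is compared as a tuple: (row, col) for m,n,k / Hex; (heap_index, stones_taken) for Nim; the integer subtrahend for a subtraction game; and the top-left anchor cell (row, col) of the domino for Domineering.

p1 X@[OX./XXO/..O]: (0,2)[OXX/XXO/..O]+1* (2,0)[OX./XXO/X.O]+1 (2,1)[OX./XXO/.XO]+1
p2 O@[OXX/XXO/..O]: (2,0)[OXX/XXO/O.O]-1* (2,1)[OXX/XXO/.OO]-1
p3 X@[OXX/XXO/O.O]: (2,1)[OXX/XXO/OXO]+1*
p4 O@[OXX/XXO/OXO] terminal -1; root [OX./XXO/..O] d7

PV length from [OX./XXO/..O]: 3 plies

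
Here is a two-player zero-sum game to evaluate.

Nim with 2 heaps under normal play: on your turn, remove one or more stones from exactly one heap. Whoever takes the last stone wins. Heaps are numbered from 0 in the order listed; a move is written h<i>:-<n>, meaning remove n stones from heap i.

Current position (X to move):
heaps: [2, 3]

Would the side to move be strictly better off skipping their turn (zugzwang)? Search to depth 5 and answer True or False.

zugzwang((2,3), X) = False

ply 1, X at (2,3) | h0:-1=-1→(1,3); h0:-2=-1→(0,3); h1:-1=+1→(2,2)*; h1:-2=-1→(2,1); h1:-3=-1→(2,0)
ply 2, O at (2,2) | h0:-1=-1→(1,2)*; h0:-2=-1→(0,2); h1:-1=-1→(2,1); h1:-2=-1→(2,0)
ply 3, X at (1,2) | h0:-1=-1→(0,2); h1:-1=+1→(1,1)*; h1:-2=-1→(1,0)
ply 4, O at (1,1) | h0:-1=-1→(0,1)*; h1:-1=-1→(1,0)
ply 5, X at (0,1) | h1:-1=+1→(0,0)*
ply 6: (0,0) is terminal -1 (O); from (2,3) depth 5
pass branch (O moves first from the same position):
  | ply 1, O at (2,3) | h0:-1=-1→(1,3); h0:-2=-1→(0,3); h1:-1=+1→(2,2)*; h1:-2=-1→(2,1); h1:-3=-1→(2,0)
  | ply 2, X at (2,2) | h0:-1=-1→(1,2)*; h0:-2=-1→(0,2); h1:-1=-1→(2,1); h1:-2=-1→(2,0)
  | ply 3, O at (1,2) | h0:-1=-1→(0,2); h1:-1=+1→(1,1)*; h1:-2=-1→(1,0)
  | ply 4, X at (1,1) | h0:-1=-1→(0,1)*; h1:-1=-1→(1,0)
  | ply 5, O at (0,1) | h1:-1=+1→(0,0)*
  | ply 6: (0,0) is terminal -1 (X); from (2,3) depth 5
X moving scores +1; X passing scores -1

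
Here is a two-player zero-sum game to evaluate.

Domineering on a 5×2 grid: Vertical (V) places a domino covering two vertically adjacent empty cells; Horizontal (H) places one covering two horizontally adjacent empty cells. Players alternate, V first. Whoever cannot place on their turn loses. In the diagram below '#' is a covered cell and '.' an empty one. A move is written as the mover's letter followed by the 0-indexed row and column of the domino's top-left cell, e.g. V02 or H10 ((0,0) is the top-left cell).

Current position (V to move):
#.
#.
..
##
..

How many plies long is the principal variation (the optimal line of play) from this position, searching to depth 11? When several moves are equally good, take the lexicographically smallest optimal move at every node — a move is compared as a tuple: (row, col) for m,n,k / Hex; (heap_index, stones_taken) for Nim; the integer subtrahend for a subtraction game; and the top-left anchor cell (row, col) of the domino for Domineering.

[#./#./../##/..] V move#1: V01:-1/##/##/../##/..*, V11:-1/#./##/.#/##/..
[##/##/../##/..] H move#2: H20:+1/##/##/##/##/..*, H40:+1/##/##/../##/##
[##/##/##/##/..] end (terminal -1, V#3); searched #./#./../##/.. to 11

PV length from [#./#./../##/..]: 2 plies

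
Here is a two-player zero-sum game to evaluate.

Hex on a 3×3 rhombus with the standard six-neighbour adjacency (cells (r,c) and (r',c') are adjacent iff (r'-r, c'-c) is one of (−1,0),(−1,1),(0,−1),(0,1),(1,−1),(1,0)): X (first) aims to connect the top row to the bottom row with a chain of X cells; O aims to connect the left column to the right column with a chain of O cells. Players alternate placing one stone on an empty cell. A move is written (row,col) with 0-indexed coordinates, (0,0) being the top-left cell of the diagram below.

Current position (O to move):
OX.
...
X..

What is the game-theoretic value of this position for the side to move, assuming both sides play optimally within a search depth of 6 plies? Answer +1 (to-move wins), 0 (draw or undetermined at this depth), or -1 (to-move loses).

p1 O@[OX./.../X..]: (0,2)[OXO/.../X..]-1* (1,0)[OX./O../X..]-1 (1,1)[OX./.O./X..]-1 (1,2)[OX./..O/X..]-1 (2,1)[OX./.../XO.]-1 (2,2)[OX./.../X.O]-1
p2 X@[OXO/.../X..]: (1,0)[OXO/X../X..]+1* (1,1)[OXO/.X./X..]+1 (1,2)[OXO/..X/X..]+1 (2,1)[OXO/.../XX.]+1 (2,2)[OXO/.../X.X]+1
p3 O@[OXO/X../X..] terminal -1; root [OX./.../X..] d6

value(OX./.../X.., O) = -1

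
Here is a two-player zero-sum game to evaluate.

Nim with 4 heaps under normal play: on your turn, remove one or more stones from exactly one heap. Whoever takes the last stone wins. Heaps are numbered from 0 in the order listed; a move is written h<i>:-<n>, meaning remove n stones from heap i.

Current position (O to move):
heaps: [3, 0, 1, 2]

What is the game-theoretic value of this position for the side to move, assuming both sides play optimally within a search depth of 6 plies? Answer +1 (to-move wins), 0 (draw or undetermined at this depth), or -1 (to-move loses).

value((3,0,1,2), O) = -1

ply 1, O at (3,0,1,2) | h0:-1=-1→(2,0,1,2)*; h0:-2=-1→(1,0,1,2); h0:-3=-1→(0,0,1,2); h2:-1=-1→(3,0,0,2); h3:-1=-1→(3,0,1,1); h3:-2=-1→(3,0,1,0)
ply 2, X at (2,0,1,2) | h0:-1=-1→(1,0,1,2); h0:-2=-1→(0,0,1,2); h2:-1=+1→(2,0,0,2)*; h3:-1=-1→(2,0,1,1); h3:-2=-1→(2,0,1,0)
ply 3, O at (2,0,0,2) | h0:-1=-1→(1,0,0,2)*; h0:-2=-1→(0,0,0,2); h3:-1=-1→(2,0,0,1); h3:-2=-1→(2,0,0,0)
ply 4, X at (1,0,0,2) | h0:-1=-1→(0,0,0,2); h3:-1=+1→(1,0,0,1)*; h3:-2=-1→(1,0,0,0)
ply 5, O at (1,0,0,1) | h0:-1=-1→(0,0,0,1)*; h3:-1=-1→(1,0,0,0)
ply 6, X at (0,0,0,1) | h3:-1=+1→(0,0,0,0)*
ply 7: (0,0,0,0) is terminal -1 (O); from (3,0,1,2) depth 6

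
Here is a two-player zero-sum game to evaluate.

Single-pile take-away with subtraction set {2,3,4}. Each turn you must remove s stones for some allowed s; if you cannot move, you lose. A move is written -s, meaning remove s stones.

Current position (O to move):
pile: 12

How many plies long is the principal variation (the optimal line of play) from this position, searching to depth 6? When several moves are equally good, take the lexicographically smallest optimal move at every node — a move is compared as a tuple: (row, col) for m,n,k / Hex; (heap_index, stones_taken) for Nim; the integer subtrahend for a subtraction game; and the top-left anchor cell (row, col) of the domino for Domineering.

[12] O move#1: -2:-1/10*, -3:-1/9, -4:-1/8
[10] X move#2: -2:-1/8, -3:+1/7*, -4:+1/6
[7] O move#3: -2:-1/5*, -3:-1/4, -4:-1/3
[5] X move#4: -2:-1/3, -3:-1/2, -4:+1/1*
[1] end (terminal -1, O#5); searched 12 to 6

PV length from [12]: 4 plies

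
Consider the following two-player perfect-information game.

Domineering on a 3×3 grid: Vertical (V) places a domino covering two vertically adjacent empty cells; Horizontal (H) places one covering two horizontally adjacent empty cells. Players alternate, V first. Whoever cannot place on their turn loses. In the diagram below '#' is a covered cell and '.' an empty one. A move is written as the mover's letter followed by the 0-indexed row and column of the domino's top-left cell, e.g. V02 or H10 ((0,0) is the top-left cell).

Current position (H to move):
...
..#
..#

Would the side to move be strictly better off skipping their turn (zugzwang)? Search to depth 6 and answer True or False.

p1 H@[.../..#/..#]: H00[##./..#/..#]-1 H01[.##/..#/..#]-1 H10[.../###/..#]+1* H20[.../..#/###]-1
p2 V@[.../###/..#] terminal -1; root [.../..#/..#] d6
pass branch (V moves first from the same position):
  | p1 V@[.../..#/..#]: V00[#../#.#/..#]+1* V01[.#./.##/..#]+1 V10[.../#.#/#.#]+1 V11[.../.##/.##]+1
  | p2 H@[#../#.#/..#]: H01[###/#.#/..#]-1* H20[#../#.#/###]-1
  | p3 V@[###/#.#/..#]: V11[###/###/.##]+1*
  | p4 H@[###/###/.##] terminal -1; root [.../..#/..#] d6
H moving scores +1; H passing scores -1

zugzwang(.../..#/..#, H) = False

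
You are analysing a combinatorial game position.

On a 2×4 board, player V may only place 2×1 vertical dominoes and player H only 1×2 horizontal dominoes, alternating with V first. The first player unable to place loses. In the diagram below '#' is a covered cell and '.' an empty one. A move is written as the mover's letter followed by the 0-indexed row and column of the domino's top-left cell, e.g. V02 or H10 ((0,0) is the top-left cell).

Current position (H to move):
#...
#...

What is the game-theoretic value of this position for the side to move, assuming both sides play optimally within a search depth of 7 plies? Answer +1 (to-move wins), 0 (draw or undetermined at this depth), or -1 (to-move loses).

p1 H@[#.../#...]: H01[###./#...]+1* H02[#.##/#...]+1 H11[#.../###.]+1 H12[#.../#.##]+1
p2 V@[###./#...]: V03[####/#..#]-1*
p3 H@[####/#..#]: H11[####/####]+1*
p4 V@[####/####] terminal -1; root [#.../#...] d7

value(#.../#..., H) = +1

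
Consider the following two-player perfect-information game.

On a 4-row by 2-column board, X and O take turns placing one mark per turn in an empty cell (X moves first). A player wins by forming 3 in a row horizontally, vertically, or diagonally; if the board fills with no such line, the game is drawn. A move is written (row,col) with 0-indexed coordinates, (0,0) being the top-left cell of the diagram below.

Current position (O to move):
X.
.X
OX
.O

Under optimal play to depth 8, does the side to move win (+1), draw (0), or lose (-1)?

ply 1, O at X./.X/OX/.O | (0,1)=+0→XO/.X/OX/.O*; (1,0)=-1→X./OX/OX/.O; (3,0)=-1→X./.X/OX/OO
ply 2, X at XO/.X/OX/.O | (1,0)=+0→XO/XX/OX/.O*; (3,0)=+0→XO/.X/OX/XO
ply 3, O at XO/XX/OX/.O | (3,0)=+0→XO/XX/OX/OO*
ply 4: XO/XX/OX/OO is terminal +0 (X); from X./.X/OX/.O depth 8

value(X./.X/OX/.O, O) = 0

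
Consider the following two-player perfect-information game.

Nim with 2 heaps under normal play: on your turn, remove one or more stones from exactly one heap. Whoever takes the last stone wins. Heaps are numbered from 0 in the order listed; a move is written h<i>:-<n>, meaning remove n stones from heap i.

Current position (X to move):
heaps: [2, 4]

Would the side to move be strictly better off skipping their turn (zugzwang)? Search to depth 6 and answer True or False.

zugzwang((2,4), X) = False

p1 X@[(2,4)]: h0:-1[(1,4)]-1 h0:-2[(0,4)]-1 h1:-1[(2,3)]-1 h1:-2[(2,2)]+1* h1:-3[(2,1)]-1 h1:-4[(2,0)]-1
p2 O@[(2,2)]: h0:-1[(1,2)]-1* h0:-2[(0,2)]-1 h1:-1[(2,1)]-1 h1:-2[(2,0)]-1
p3 X@[(1,2)]: h0:-1[(0,2)]-1 h1:-1[(1,1)]+1* h1:-2[(1,0)]-1
p4 O@[(1,1)]: h0:-1[(0,1)]-1* h1:-1[(1,0)]-1
p5 X@[(0,1)]: h1:-1[(0,0)]+1*
p6 O@[(0,0)] terminal -1; root [(2,4)] d6
suppose X passes — search the same position with O to move:
pass> p1 O@[(2,4)]: h0:-1[(1,4)]-1 h0:-2[(0,4)]-1 h1:-1[(2,3)]-1 h1:-2[(2,2)]+1* h1:-3[(2,1)]-1 h1:-4[(2,0)]-1
pass> p2 X@[(2,2)]: h0:-1[(1,2)]-1* h0:-2[(0,2)]-1 h1:-1[(2,1)]-1 h1:-2[(2,0)]-1
pass> p3 O@[(1,2)]: h0:-1[(0,2)]-1 h1:-1[(1,1)]+1* h1:-2[(1,0)]-1
pass> p4 X@[(1,1)]: h0:-1[(0,1)]-1* h1:-1[(1,0)]-1
pass> p5 O@[(0,1)]: h1:-1[(0,0)]+1*
pass> p6 X@[(0,0)] terminal -1; root [(2,4)] d6
for X: play +1, pass -1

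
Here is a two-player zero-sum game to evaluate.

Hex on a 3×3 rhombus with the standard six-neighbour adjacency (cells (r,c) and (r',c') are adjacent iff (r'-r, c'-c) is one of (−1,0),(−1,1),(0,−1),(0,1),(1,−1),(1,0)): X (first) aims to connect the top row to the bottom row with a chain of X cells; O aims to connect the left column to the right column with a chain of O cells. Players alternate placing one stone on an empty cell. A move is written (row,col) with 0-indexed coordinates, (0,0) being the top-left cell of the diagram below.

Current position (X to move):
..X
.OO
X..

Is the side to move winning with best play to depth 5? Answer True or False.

ply 1, X at ..X/.OO/X.. | (0,0)=-1→X.X/.OO/X..; (0,1)=-1→.XX/.OO/X..; (1,0)=+1→..X/XOO/X..*; (2,1)=-1→..X/.OO/XX.; (2,2)=-1→..X/.OO/X.X
ply 2, O at ..X/XOO/X.. | (0,0)=-1→O.X/XOO/X..*; (0,1)=-1→.OX/XOO/X..; (2,1)=-1→..X/XOO/XO.; (2,2)=-1→..X/XOO/X.O
ply 3, X at O.X/XOO/X.. | (0,1)=+1→OXX/XOO/X..*; (2,1)=-1→O.X/XOO/XX.; (2,2)=-1→O.X/XOO/X.X
ply 4: OXX/XOO/X.. is terminal -1 (O); from ..X/.OO/X.. depth 5

X winning at [..X/.OO/X..]: True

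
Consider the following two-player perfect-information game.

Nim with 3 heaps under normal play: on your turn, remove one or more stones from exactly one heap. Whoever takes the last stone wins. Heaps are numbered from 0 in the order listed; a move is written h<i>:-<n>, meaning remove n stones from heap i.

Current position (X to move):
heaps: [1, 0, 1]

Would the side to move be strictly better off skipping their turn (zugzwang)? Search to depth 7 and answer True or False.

[(1,0,1)] X move#1: h0:-1:-1/(0,0,1)*, h2:-1:-1/(1,0,0)
[(0,0,1)] O move#2: h2:-1:+1/(0,0,0)*
[(0,0,0)] end (terminal -1, X#3); searched (1,0,1) to 7
pass branch (O moves first from the same position):
  | [(1,0,1)] O move#1: h0:-1:-1/(0,0,1)*, h2:-1:-1/(1,0,0)
  | [(0,0,1)] X move#2: h2:-1:+1/(0,0,0)*
  | [(0,0,0)] end (terminal -1, O#3); searched (1,0,1) to 7
X moving scores -1; X passing scores +1

zugzwang((1,0,1), X) = True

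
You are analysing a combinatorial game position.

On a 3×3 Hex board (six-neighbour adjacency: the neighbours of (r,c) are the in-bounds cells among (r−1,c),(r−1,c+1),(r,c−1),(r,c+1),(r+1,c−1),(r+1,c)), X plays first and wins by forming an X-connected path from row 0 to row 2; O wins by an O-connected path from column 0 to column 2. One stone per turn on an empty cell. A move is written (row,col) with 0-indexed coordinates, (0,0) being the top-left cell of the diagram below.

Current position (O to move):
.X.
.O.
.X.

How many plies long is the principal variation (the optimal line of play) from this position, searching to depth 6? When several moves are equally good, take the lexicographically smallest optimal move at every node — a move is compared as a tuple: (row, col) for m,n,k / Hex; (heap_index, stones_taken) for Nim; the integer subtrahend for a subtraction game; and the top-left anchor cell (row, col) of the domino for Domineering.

PV length from [.X./.O./.X.]: 5 plies

ply 1, O at .X./.O./.X. | (0,0)=+1→OX./.O./.X.*; (0,2)=+1→.XO/.O./.X.; (1,0)=+1→.X./OO./.X.; (1,2)=+1→.X./.OO/.X.; (2,0)=+1→.X./.O./OX.; (2,2)=+1→.X./.O./.XO
ply 2, X at OX./.O./.X. | (0,2)=-1→OXX/.O./.X.*; (1,0)=-1→OX./XO./.X.; (1,2)=-1→OX./.OX/.X.; (2,0)=-1→OX./.O./XX.; (2,2)=-1→OX./.O./.XX
ply 3, O at OXX/.O./.X. | (1,0)=-1→OXX/OO./.X.; (1,2)=+1→OXX/.OO/.X.*; (2,0)=-1→OXX/.O./OX.; (2,2)=-1→OXX/.O./.XO
ply 4, X at OXX/.OO/.X. | (1,0)=-1→OXX/XOO/.X.*; (2,0)=-1→OXX/.OO/XX.; (2,2)=-1→OXX/.OO/.XX
ply 5, O at OXX/XOO/.X. | (2,0)=+1→OXX/XOO/OX.*; (2,2)=-1→OXX/XOO/.XO
ply 6: OXX/XOO/OX. is terminal -1 (X); from .X./.O./.X. depth 6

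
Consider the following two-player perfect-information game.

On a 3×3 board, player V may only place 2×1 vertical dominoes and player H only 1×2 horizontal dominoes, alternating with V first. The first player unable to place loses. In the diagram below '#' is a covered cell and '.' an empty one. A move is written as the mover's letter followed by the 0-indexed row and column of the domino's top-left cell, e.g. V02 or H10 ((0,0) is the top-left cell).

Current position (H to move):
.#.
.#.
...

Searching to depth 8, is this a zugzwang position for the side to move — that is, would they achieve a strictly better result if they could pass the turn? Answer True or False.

[.#./.#./...] H move#1: H20:-1/.#./.#./##.*, H21:-1/.#./.#./.##
[.#./.#./##.] V move#2: V00:+1/##./##./##.*, V02:+1/.##/.##/##., V12:+1/.#./.##/###
[##./##./##.] end (terminal -1, H#3); searched .#./.#./... to 8
if H skipped the turn, V would face:
~ [.#./.#./...] V move#1: V00:+1/##./##./...*, V02:+1/.##/.##/..., V10:+1/.#./##./#.., V12:+1/.#./.##/..#
~ [##./##./...] H move#2: H20:-1/##./##./##.*, H21:-1/##./##./.##
~ [##./##./##.] V move#3: V02:+1/###/###/##.*, V12:+1/##./###/###
~ [###/###/##.] end (terminal -1, H#4); searched .#./.#./... to 8
compare (H): move=-1 vs pass=-1

zugzwang(.#./.#./..., H) = False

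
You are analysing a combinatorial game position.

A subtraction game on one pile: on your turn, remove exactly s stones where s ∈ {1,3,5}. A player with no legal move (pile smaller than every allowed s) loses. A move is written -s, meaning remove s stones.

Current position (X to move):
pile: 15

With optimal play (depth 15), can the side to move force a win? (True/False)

p1 X@[15]: -1[14]+1* -3[12]+1 -5[10]+1
p2 O@[14]: -1[13]-1* -3[11]-1 -5[9]-1
p3 X@[13]: -1[12]+1* -3[10]+1 -5[8]+1
p4 O@[12]: -1[11]-1* -3[9]-1 -5[7]-1
p5 X@[11]: -1[10]+1* -3[8]+1 -5[6]+1
p6 O@[10]: -1[9]-1* -3[7]-1 -5[5]-1
p7 X@[9]: -1[8]+1* -3[6]+1 -5[4]+1
p8 O@[8]: -1[7]-1* -3[5]-1 -5[3]-1
p9 X@[7]: -1[6]+1* -3[4]+1 -5[2]+1
p10 O@[6]: -1[5]-1* -3[3]-1 -5[1]-1
p11 X@[5]: -1[4]+1* -3[2]+1 -5[0]+1
p12 O@[4]: -1[3]-1* -3[1]-1
p13 X@[3]: -1[2]+1* -3[0]+1
p14 O@[2]: -1[1]-1*
p15 X@[1]: -1[0]+1*
p16 O@[0] terminal -1; root [15] d15

X winning at [15]: True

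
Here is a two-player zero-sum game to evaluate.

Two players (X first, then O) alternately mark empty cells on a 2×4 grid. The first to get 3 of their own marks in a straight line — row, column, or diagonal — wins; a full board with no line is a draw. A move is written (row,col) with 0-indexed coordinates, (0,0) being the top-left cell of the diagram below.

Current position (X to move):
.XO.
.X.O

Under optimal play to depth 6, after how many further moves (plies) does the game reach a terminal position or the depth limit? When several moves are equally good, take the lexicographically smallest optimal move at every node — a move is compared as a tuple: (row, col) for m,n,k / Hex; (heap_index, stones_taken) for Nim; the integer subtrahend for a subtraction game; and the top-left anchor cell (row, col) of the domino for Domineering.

PV length from [.XO./.X.O]: 4 plies

[.XO./.X.O] X move#1: (0,0):+0/XXO./.X.O*, (0,3):+0/.XOX/.X.O, (1,0):+0/.XO./XX.O, (1,2):+0/.XO./.XXO
[XXO./.X.O] O move#2: (0,3):+0/XXOO/.X.O*, (1,0):+0/XXO./OX.O, (1,2):+0/XXO./.XOO
[XXOO/.X.O] X move#3: (1,0):+0/XXOO/XX.O*, (1,2):+0/XXOO/.XXO
[XXOO/XX.O] O move#4: (1,2):+0/XXOO/XXOO*
[XXOO/XXOO] end (terminal +0, X#5); searched .XO./.X.O to 6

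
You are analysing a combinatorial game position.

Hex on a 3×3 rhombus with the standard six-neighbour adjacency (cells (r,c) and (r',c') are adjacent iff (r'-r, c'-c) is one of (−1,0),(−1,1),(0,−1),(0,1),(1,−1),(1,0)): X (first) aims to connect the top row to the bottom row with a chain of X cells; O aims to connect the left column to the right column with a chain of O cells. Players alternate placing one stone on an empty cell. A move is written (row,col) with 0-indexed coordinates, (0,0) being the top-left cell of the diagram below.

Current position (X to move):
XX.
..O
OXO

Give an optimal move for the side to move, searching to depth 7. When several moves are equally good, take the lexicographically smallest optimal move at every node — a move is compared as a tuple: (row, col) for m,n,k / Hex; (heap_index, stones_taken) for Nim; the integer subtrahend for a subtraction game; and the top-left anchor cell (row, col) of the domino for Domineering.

X's best at [XX./..O/OXO]: (1,1)

ply 1, X at XX./..O/OXO | (0,2)=-1→XXX/..O/OXO; (1,0)=-1→XX./X.O/OXO; (1,1)=+1→XX./.XO/OXO*
ply 2: XX./.XO/OXO is terminal -1 (O); from XX./..O/OXO depth 7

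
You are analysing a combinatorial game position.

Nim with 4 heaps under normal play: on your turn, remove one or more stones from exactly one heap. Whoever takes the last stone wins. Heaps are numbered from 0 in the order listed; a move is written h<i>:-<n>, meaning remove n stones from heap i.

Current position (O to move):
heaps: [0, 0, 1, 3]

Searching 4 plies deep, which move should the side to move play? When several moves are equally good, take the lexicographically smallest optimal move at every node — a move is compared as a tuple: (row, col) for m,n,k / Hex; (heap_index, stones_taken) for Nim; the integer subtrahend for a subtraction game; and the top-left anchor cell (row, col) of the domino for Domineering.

p1 O@[(0,0,1,3)]: h2:-1[(0,0,0,3)]-1 h3:-1[(0,0,1,2)]-1 h3:-2[(0,0,1,1)]+1* h3:-3[(0,0,1,0)]-1
p2 X@[(0,0,1,1)]: h2:-1[(0,0,0,1)]-1* h3:-1[(0,0,1,0)]-1
p3 O@[(0,0,0,1)]: h3:-1[(0,0,0,0)]+1*
p4 X@[(0,0,0,0)] terminal -1; root [(0,0,1,3)] d4

O's best at [(0,0,1,3)]: h3:-2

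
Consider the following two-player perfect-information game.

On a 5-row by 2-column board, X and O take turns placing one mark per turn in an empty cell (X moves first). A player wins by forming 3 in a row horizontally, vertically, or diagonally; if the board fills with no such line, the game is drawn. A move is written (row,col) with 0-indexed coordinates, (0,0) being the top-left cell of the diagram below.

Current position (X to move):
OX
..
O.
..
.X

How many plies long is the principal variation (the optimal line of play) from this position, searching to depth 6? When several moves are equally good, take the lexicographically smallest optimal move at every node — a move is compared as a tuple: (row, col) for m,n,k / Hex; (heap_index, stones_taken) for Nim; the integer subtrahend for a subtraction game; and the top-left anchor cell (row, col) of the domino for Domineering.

PV length from [OX/../O./../.X]: 6 plies

[OX/../O./../.X] X move#1: (1,0):+0/OX/X./O./../.X*, (1,1):-1/OX/.X/O./../.X, (2,1):-1/OX/../OX/../.X, (3,0):-1/OX/../O./X./.X, (3,1):-1/OX/../O./.X/.X, (4,0):-1/OX/../O./../XX
[OX/X./O./../.X] O move#2: (1,1):+0/OX/XO/O./../.X*, (2,1):+0/OX/X./OO/../.X, (3,0):+0/OX/X./O./O./.X, (3,1):+0/OX/X./O./.O/.X, (4,0):+0/OX/X./O./../OX
[OX/XO/O./../.X] X move#3: (2,1):+0/OX/XO/OX/../.X*, (3,0):+0/OX/XO/O./X./.X, (3,1):+0/OX/XO/O./.X/.X, (4,0):+0/OX/XO/O./../XX
[OX/XO/OX/../.X] O move#4: (3,0):-1/OX/XO/OX/O./.X, (3,1):+0/OX/XO/OX/.O/.X*, (4,0):-1/OX/XO/OX/../OX
[OX/XO/OX/.O/.X] X move#5: (3,0):+0/OX/XO/OX/XO/.X*, (4,0):+0/OX/XO/OX/.O/XX
[OX/XO/OX/XO/.X] O move#6: (4,0):+0/OX/XO/OX/XO/OX*
[OX/XO/OX/XO/OX] end (terminal +0, X#7); searched OX/../O./../.X to 6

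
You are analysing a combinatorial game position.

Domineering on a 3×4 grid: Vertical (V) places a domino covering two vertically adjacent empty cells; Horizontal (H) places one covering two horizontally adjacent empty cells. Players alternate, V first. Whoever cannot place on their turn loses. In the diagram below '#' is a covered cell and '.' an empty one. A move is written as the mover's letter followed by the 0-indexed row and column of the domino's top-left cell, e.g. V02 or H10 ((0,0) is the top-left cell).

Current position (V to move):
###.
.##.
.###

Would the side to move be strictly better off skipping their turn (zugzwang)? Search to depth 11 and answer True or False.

[###./.##./.###] V move#1: V03:+1/####/.###/.###*, V10:+1/###./###./####
[####/.###/.###] end (terminal -1, H#2); searched ###./.##./.### to 11
suppose V passes — search the same position with H to move:
pass> [###./.##./.###] end (terminal -1, H#1); searched ###./.##./.### to 11
for V: play +1, pass +1

zugzwang(###./.##./.###, V) = False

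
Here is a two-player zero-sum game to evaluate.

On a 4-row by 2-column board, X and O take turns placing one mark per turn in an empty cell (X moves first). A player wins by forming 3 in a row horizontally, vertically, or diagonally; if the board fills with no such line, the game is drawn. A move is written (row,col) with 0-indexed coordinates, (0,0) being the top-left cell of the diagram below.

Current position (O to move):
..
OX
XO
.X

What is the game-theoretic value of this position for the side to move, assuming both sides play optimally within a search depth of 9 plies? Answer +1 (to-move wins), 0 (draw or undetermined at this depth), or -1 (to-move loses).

p1 O@[../OX/XO/.X]: (0,0)[O./OX/XO/.X]+0* (0,1)[.O/OX/XO/.X]+0 (3,0)[../OX/XO/OX]+0
p2 X@[O./OX/XO/.X]: (0,1)[OX/OX/XO/.X]+0* (3,0)[O./OX/XO/XX]+0
p3 O@[OX/OX/XO/.X]: (3,0)[OX/OX/XO/OX]+0*
p4 X@[OX/OX/XO/OX] terminal +0; root [../OX/XO/.X] d9

value(../OX/XO/.X, O) = 0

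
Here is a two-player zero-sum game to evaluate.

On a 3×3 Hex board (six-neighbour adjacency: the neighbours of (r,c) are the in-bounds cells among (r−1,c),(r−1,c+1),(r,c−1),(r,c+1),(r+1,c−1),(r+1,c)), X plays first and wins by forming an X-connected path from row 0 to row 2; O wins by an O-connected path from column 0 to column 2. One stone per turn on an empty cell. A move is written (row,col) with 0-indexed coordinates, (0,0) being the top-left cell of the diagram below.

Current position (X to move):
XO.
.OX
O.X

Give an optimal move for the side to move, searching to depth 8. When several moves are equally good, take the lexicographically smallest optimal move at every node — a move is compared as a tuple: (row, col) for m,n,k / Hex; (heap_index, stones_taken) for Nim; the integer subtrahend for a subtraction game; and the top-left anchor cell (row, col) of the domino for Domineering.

X's best at [XO./.OX/O.X]: (0,2)

ply 1, X at XO./.OX/O.X | (0,2)=+1→XOX/.OX/O.X*; (1,0)=-1→XO./XOX/O.X; (2,1)=-1→XO./.OX/OXX
ply 2: XOX/.OX/O.X is terminal -1 (O); from XO./.OX/O.X depth 8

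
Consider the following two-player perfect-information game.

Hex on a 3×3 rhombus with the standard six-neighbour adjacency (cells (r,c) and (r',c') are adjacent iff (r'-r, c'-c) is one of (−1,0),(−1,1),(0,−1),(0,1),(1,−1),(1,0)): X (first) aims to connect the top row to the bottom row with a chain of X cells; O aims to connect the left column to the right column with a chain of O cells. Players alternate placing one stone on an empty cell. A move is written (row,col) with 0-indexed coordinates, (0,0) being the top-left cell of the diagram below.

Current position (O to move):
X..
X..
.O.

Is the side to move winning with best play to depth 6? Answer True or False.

O winning at [X../X../.O.]: True

p1 O@[X../X../.O.]: (0,1)[XO./X../.O.]-1 (0,2)[X.O/X../.O.]-1 (1,1)[X../XO./.O.]-1 (1,2)[X../X.O/.O.]-1 (2,0)[X../X../OO.]+1* (2,2)[X../X../.OO]-1
p2 X@[X../X../OO.]: (0,1)[XX./X../OO.]-1* (0,2)[X.X/X../OO.]-1 (1,1)[X../XX./OO.]-1 (1,2)[X../X.X/OO.]-1 (2,2)[X../X../OOX]-1
p3 O@[XX./X../OO.]: (0,2)[XXO/X../OO.]+1* (1,1)[XX./XO./OO.]+1 (1,2)[XX./X.O/OO.]+1 (2,2)[XX./X../OOO]+1
p4 X@[XXO/X../OO.]: (1,1)[XXO/XX./OO.]-1* (1,2)[XXO/X.X/OO.]-1 (2,2)[XXO/X../OOX]-1
p5 O@[XXO/XX./OO.]: (1,2)[XXO/XXO/OO.]+1* (2,2)[XXO/XX./OOO]+1
p6 X@[XXO/XXO/OO.] terminal -1; root [X../X../.O.] d6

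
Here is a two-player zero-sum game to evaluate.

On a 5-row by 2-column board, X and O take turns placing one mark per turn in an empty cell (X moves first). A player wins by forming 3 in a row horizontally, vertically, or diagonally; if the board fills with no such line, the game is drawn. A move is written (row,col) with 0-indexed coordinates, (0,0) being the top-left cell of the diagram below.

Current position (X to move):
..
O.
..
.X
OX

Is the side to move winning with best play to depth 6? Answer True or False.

ply 1, X at ../O./../.X/OX | (0,0)=+0→X./O./../.X/OX; (0,1)=+0→.X/O./../.X/OX; (1,1)=+0→../OX/../.X/OX; (2,0)=+0→../O./X./.X/OX; (2,1)=+1→../O./.X/.X/OX*; (3,0)=+0→../O./../XX/OX
ply 2: ../O./.X/.X/OX is terminal -1 (O); from ../O./../.X/OX depth 6

X winning at [../O./../.X/OX]: True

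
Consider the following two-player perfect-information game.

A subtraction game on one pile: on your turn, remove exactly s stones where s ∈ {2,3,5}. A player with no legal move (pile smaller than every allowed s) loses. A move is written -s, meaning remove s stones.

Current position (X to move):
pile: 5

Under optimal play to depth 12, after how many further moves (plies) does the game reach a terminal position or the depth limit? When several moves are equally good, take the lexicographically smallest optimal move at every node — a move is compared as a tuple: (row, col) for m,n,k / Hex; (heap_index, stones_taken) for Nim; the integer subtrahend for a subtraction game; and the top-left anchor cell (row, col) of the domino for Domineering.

PV length from [5]: 1 ply

p1 X@[5]: -2[3]-1 -3[2]-1 -5[0]+1*
p2 O@[0] terminal -1; root [5] d12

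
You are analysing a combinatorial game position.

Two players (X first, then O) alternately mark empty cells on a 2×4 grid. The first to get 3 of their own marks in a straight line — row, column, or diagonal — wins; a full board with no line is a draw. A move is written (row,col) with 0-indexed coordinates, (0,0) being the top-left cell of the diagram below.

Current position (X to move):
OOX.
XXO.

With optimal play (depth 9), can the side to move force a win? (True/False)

[OOX./XXO.] X move#1: (0,3):+0/OOXX/XXO.*, (1,3):+0/OOX./XXOX
[OOXX/XXO.] O move#2: (1,3):+0/OOXX/XXOO*
[OOXX/XXOO] end (terminal +0, X#3); searched OOX./XXO. to 9

X winning at [OOX./XXO.]: False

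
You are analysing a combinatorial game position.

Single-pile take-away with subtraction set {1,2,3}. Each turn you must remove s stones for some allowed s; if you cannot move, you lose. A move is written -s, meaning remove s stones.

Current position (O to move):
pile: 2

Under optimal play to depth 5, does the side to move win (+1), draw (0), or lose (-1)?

value(2, O) = +1

[2] O move#1: -1:-1/1, -2:+1/0*
[0] end (terminal -1, X#2); searched 2 to 5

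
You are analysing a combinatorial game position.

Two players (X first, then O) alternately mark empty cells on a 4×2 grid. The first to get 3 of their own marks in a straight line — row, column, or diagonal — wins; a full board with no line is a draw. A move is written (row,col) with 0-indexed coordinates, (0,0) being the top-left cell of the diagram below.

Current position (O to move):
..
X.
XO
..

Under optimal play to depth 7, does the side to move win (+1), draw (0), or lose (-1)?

p1 O@[../X./XO/..]: (0,0)[O./X./XO/..]-1* (0,1)[.O/X./XO/..]-1 (1,1)[../XO/XO/..]-1 (3,0)[../X./XO/O.]-1 (3,1)[../X./XO/.O]-1
p2 X@[O./X./XO/..]: (0,1)[OX/X./XO/..]+0 (1,1)[O./XX/XO/..]+0 (3,0)[O./X./XO/X.]+1* (3,1)[O./X./XO/.X]+0
p3 O@[O./X./XO/X.] terminal -1; root [../X./XO/..] d7

value(../X./XO/.., O) = -1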